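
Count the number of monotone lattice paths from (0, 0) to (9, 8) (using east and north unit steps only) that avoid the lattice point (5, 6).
Number of paths = 17380

Total paths from (0, 0) to (9, 8): C(17, 9) = 24310. Paths through (5, 6): (paths (0, 0) → (5, 6)) × (paths (5, 6) → (9, 8)) = C(11, 5) · C(6, 4) = 462 · 15 = 6930. Avoidance count = 24310 − 6930 = 17380.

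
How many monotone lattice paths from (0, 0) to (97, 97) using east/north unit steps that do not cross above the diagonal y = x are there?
C_97 = 14657929356129575437016877846657032761712954950899755100

These NE paths below the diagonal are counted by the Catalan number C_n = (1/(n + 1)) · C(2n, n). For n = 97: C_97 = (1/98) · C(194, 97) = 1436477076900698392827654028972389210647869585188175999800/98 = 14657929356129575437016877846657032761712954950899755100.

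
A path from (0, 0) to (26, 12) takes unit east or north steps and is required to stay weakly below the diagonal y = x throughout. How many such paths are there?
Number of paths = 1504152860

By the reflection principle (André's argument), the number of monotone paths to (26, 12) with n ≤ m that never go above y = x is C(38, 26) − C(38, 27) = 2707475148 − 1203322288 = 1504152860.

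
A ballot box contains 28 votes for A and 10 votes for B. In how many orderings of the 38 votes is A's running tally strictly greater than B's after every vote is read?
Strict-lead orderings = 223926516

Total orderings of the 38 votes with 28 for A: C(38, 28) = 472733756. By the Bertrand ballot formula (Cycle Lemma / reflection principle), the number of orderings in which A is strictly ahead of B throughout is (p − q)/(p + q) · C(p + q, p) = (28 − 10)/(28 + 10) · 472733756 = 223926516.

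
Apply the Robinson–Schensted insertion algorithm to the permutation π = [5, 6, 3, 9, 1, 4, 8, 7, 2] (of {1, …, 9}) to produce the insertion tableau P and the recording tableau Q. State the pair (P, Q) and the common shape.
P = [1, 2, 7] / [3, 4, 8] / [5, 6] / [9];  Q = [1, 2, 4] / [3, 6, 7] / [5, 8] / [9];  common shape = (3, 3, 2, 1)

Row-insert the values π_1, π_2, … into P one at a time, bumping the leftmost entry strictly greater than the inserted value down to the next row. The recording tableau Q records, in position (i, j), the step at which that cell was added to P.
  Insert 5 (step 1): P = [5];  Q = [1]
  Insert 6 (step 2): P = [5, 6];  Q = [1, 2]
  Insert 3 (step 3): P = [3, 6] / [5];  Q = [1, 2] / [3]
  Insert 9 (step 4): P = [3, 6, 9] / [5];  Q = [1, 2, 4] / [3]
  Insert 1 (step 5): P = [1, 6, 9] / [3] / [5];  Q = [1, 2, 4] / [3] / [5]
  Insert 4 (step 6): P = [1, 4, 9] / [3, 6] / [5];  Q = [1, 2, 4] / [3, 6] / [5]
  Insert 8 (step 7): P = [1, 4, 8] / [3, 6, 9] / [5];  Q = [1, 2, 4] / [3, 6, 7] / [5]
  Insert 7 (step 8): P = [1, 4, 7] / [3, 6, 8] / [5, 9];  Q = [1, 2, 4] / [3, 6, 7] / [5, 8]
  Insert 2 (step 9): P = [1, 2, 7] / [3, 4, 8] / [5, 6] / [9];  Q = [1, 2, 4] / [3, 6, 7] / [5, 8] / [9]
Final shape: (3, 3, 2, 1).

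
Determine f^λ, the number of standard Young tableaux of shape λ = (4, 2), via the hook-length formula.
# SYT of shape (4, 2) = 9

Hook-length formula: f^λ = n! / Π hook(c), product over all cells c of the Young diagram. For λ = (4, 2), n = 6 boxes. Hook lengths by row (left-to-right, top-to-bottom): [5, 4, 2, 1]; [2, 1]. Product of hooks = 80. So f^λ = 6! / 80 = 720 / 80 = 9.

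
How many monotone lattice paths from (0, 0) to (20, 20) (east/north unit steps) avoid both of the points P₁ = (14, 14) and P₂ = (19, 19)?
Number of paths = 50307029220

Inclusion–exclusion. Total paths: C(40, 20) = 137846528820. Through P₁: C(28, 14)·C(12, 6) = 37067738400. Through P₂: C(38, 19)·C(2, 1) = 70690527600. Since P₁ is strictly southwest of P₂, a monotone path through both must visit P₁ then P₂; paths through both = C(28, 14)·C(10, 5)·C(2, 1) = 20218766400. Avoid both = 137846528820 − 37067738400 − 70690527600 + 20218766400 = 50307029220.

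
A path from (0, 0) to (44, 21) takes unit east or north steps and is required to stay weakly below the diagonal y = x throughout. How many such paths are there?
Number of paths = 32388118752312960

By the reflection principle (André's argument), the number of monotone paths to (44, 21) with n ≤ m that never go above y = x is C(65, 44) − C(65, 45) = 60727722660586800 − 28339603908273840 = 32388118752312960.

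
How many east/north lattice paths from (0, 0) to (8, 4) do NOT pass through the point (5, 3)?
Number of paths = 271

Total paths from (0, 0) to (8, 4): C(12, 8) = 495. Paths through (5, 3): (paths (0, 0) → (5, 3)) × (paths (5, 3) → (8, 4)) = C(8, 5) · C(4, 3) = 56 · 4 = 224. Avoidance count = 495 − 224 = 271.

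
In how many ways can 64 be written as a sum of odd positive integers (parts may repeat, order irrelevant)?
p_odd(64) = 16444

Enumerate partitions using only odd parts via the recurrence o(n, m) = o(n, m−2) + o(n−m, m) over odd m, starting from the largest odd part ≤ n. This gives p_odd(64) = 16444. (Euler's theorem: equals the count of distinct-part partitions.)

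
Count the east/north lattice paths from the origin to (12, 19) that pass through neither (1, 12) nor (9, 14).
Number of paths = 94976933

Inclusion–exclusion. Total paths: C(31, 12) = 141120525. Through P₁: C(13, 1)·C(18, 11) = 413712. Through P₂: C(23, 9)·C(8, 3) = 45762640. Since P₁ is strictly southwest of P₂, a monotone path through both must visit P₁ then P₂; paths through both = C(13, 1)·C(10, 8)·C(8, 3) = 32760. Avoid both = 141120525 − 413712 − 45762640 + 32760 = 94976933.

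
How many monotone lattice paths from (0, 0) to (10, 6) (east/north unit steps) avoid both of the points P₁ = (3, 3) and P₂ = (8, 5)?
Number of paths = 3007

Inclusion–exclusion. Total paths: C(16, 10) = 8008. Through P₁: C(6, 3)·C(10, 7) = 2400. Through P₂: C(13, 8)·C(3, 2) = 3861. Since P₁ is strictly southwest of P₂, a monotone path through both must visit P₁ then P₂; paths through both = C(6, 3)·C(7, 5)·C(3, 2) = 1260. Avoid both = 8008 − 2400 − 3861 + 1260 = 3007.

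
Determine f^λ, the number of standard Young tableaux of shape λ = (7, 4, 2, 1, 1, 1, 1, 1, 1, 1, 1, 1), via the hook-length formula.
# SYT of shape (7, 4, 2, 1, 1, 1, 1, 1, 1, 1, 1, 1) = 96996900

Hook-length formula: f^λ = n! / Π hook(c), product over all cells c of the Young diagram. For λ = (7, 4, 2, 1, 1, 1, 1, 1, 1, 1, 1, 1), n = 22 boxes. Hook lengths by row (left-to-right, top-to-bottom): [18, 8, 6, 5, 3, 2, 1]; [14, 4, 2, 1]; [11, 1]; [9]; [8]; [7]; [6]; [5]; [4]; [3]; [2]; [1]. Product of hooks = 11588006707200. So f^λ = 22! / 11588006707200 = 1124000727777607680000 / 11588006707200 = 96996900.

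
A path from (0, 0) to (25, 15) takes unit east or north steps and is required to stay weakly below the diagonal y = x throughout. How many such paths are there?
Number of paths = 17018415216

By the reflection principle (André's argument), the number of monotone paths to (25, 15) with n ≤ m that never go above y = x is C(40, 25) − C(40, 26) = 40225345056 − 23206929840 = 17018415216.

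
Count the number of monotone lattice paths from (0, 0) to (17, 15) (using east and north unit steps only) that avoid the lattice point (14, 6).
Number of paths = 557195520

Total paths from (0, 0) to (17, 15): C(32, 17) = 565722720. Paths through (14, 6): (paths (0, 0) → (14, 6)) × (paths (14, 6) → (17, 15)) = C(20, 14) · C(12, 3) = 38760 · 220 = 8527200. Avoidance count = 565722720 − 8527200 = 557195520.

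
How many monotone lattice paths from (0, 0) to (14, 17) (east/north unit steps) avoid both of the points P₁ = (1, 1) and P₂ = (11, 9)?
Number of paths = 116181435

Inclusion–exclusion. Total paths: C(31, 14) = 265182525. Through P₁: C(2, 1)·C(29, 13) = 135727830. Through P₂: C(20, 11)·C(11, 3) = 27713400. Since P₁ is strictly southwest of P₂, a monotone path through both must visit P₁ then P₂; paths through both = C(2, 1)·C(18, 10)·C(11, 3) = 14440140. Avoid both = 265182525 − 135727830 − 27713400 + 14440140 = 116181435.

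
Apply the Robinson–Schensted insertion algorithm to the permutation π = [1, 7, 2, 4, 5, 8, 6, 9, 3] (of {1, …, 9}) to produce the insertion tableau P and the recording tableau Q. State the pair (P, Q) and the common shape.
P = [1, 2, 3, 5, 6, 9] / [4, 8] / [7];  Q = [1, 2, 4, 5, 6, 8] / [3, 7] / [9];  common shape = (6, 2, 1)

Row-insert the values π_1, π_2, … into P one at a time, bumping the leftmost entry strictly greater than the inserted value down to the next row. The recording tableau Q records, in position (i, j), the step at which that cell was added to P.
  Insert 1 (step 1): P = [1];  Q = [1]
  Insert 7 (step 2): P = [1, 7];  Q = [1, 2]
  Insert 2 (step 3): P = [1, 2] / [7];  Q = [1, 2] / [3]
  Insert 4 (step 4): P = [1, 2, 4] / [7];  Q = [1, 2, 4] / [3]
  Insert 5 (step 5): P = [1, 2, 4, 5] / [7];  Q = [1, 2, 4, 5] / [3]
  Insert 8 (step 6): P = [1, 2, 4, 5, 8] / [7];  Q = [1, 2, 4, 5, 6] / [3]
  Insert 6 (step 7): P = [1, 2, 4, 5, 6] / [7, 8];  Q = [1, 2, 4, 5, 6] / [3, 7]
  Insert 9 (step 8): P = [1, 2, 4, 5, 6, 9] / [7, 8];  Q = [1, 2, 4, 5, 6, 8] / [3, 7]
  Insert 3 (step 9): P = [1, 2, 3, 5, 6, 9] / [4, 8] / [7];  Q = [1, 2, 4, 5, 6, 8] / [3, 7] / [9]
Final shape: (6, 2, 1).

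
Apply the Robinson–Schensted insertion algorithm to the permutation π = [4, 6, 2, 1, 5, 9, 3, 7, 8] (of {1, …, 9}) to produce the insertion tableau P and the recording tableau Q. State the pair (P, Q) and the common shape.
P = [1, 3, 7, 8] / [2, 5, 9] / [4, 6];  Q = [1, 2, 6, 9] / [3, 5, 8] / [4, 7];  common shape = (4, 3, 2)

Row-insert the values π_1, π_2, … into P one at a time, bumping the leftmost entry strictly greater than the inserted value down to the next row. The recording tableau Q records, in position (i, j), the step at which that cell was added to P.
  Insert 4 (step 1): P = [4];  Q = [1]
  Insert 6 (step 2): P = [4, 6];  Q = [1, 2]
  Insert 2 (step 3): P = [2, 6] / [4];  Q = [1, 2] / [3]
  Insert 1 (step 4): P = [1, 6] / [2] / [4];  Q = [1, 2] / [3] / [4]
  Insert 5 (step 5): P = [1, 5] / [2, 6] / [4];  Q = [1, 2] / [3, 5] / [4]
  Insert 9 (step 6): P = [1, 5, 9] / [2, 6] / [4];  Q = [1, 2, 6] / [3, 5] / [4]
  Insert 3 (step 7): P = [1, 3, 9] / [2, 5] / [4, 6];  Q = [1, 2, 6] / [3, 5] / [4, 7]
  Insert 7 (step 8): P = [1, 3, 7] / [2, 5, 9] / [4, 6];  Q = [1, 2, 6] / [3, 5, 8] / [4, 7]
  Insert 8 (step 9): P = [1, 3, 7, 8] / [2, 5, 9] / [4, 6];  Q = [1, 2, 6, 9] / [3, 5, 8] / [4, 7]
Final shape: (4, 3, 2).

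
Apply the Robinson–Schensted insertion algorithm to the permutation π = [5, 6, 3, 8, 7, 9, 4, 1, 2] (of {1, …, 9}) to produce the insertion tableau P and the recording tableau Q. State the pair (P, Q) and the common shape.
P = [1, 2, 7, 9] / [3, 4] / [5, 6] / [8];  Q = [1, 2, 4, 6] / [3, 5] / [7, 9] / [8];  common shape = (4, 2, 2, 1)

Row-insert the values π_1, π_2, … into P one at a time, bumping the leftmost entry strictly greater than the inserted value down to the next row. The recording tableau Q records, in position (i, j), the step at which that cell was added to P.
  Insert 5 (step 1): P = [5];  Q = [1]
  Insert 6 (step 2): P = [5, 6];  Q = [1, 2]
  Insert 3 (step 3): P = [3, 6] / [5];  Q = [1, 2] / [3]
  Insert 8 (step 4): P = [3, 6, 8] / [5];  Q = [1, 2, 4] / [3]
  Insert 7 (step 5): P = [3, 6, 7] / [5, 8];  Q = [1, 2, 4] / [3, 5]
  Insert 9 (step 6): P = [3, 6, 7, 9] / [5, 8];  Q = [1, 2, 4, 6] / [3, 5]
  Insert 4 (step 7): P = [3, 4, 7, 9] / [5, 6] / [8];  Q = [1, 2, 4, 6] / [3, 5] / [7]
  Insert 1 (step 8): P = [1, 4, 7, 9] / [3, 6] / [5] / [8];  Q = [1, 2, 4, 6] / [3, 5] / [7] / [8]
  Insert 2 (step 9): P = [1, 2, 7, 9] / [3, 4] / [5, 6] / [8];  Q = [1, 2, 4, 6] / [3, 5] / [7, 9] / [8]
Final shape: (4, 2, 2, 1).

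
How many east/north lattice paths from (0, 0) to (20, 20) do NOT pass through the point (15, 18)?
Number of paths = 116066204100

Total paths from (0, 0) to (20, 20): C(40, 20) = 137846528820. Paths through (15, 18): (paths (0, 0) → (15, 18)) × (paths (15, 18) → (20, 20)) = C(33, 15) · C(7, 5) = 1037158320 · 21 = 21780324720. Avoidance count = 137846528820 − 21780324720 = 116066204100.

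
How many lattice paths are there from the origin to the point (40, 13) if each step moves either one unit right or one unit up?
Number of paths = 841392966470

A monotone lattice path from (0, 0) to (40, 13) consists of 40 east steps and 13 north steps in some order, so it is determined by which 40 of the 53 steps are east. The count is C(53, 40) = 841392966470.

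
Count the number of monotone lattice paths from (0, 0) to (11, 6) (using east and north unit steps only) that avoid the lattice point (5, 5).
Number of paths = 10612

Total paths from (0, 0) to (11, 6): C(17, 11) = 12376. Paths through (5, 5): (paths (0, 0) → (5, 5)) × (paths (5, 5) → (11, 6)) = C(10, 5) · C(7, 6) = 252 · 7 = 1764. Avoidance count = 12376 − 1764 = 10612.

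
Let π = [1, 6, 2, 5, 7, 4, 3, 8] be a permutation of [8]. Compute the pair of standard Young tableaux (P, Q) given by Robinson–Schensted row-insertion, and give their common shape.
P = [1, 2, 3, 7, 8] / [4] / [5] / [6];  Q = [1, 2, 4, 5, 8] / [3] / [6] / [7];  common shape = (5, 1, 1, 1)

Row-insert the values π_1, π_2, … into P one at a time, bumping the leftmost entry strictly greater than the inserted value down to the next row. The recording tableau Q records, in position (i, j), the step at which that cell was added to P.
  Insert 1 (step 1): P = [1];  Q = [1]
  Insert 6 (step 2): P = [1, 6];  Q = [1, 2]
  Insert 2 (step 3): P = [1, 2] / [6];  Q = [1, 2] / [3]
  Insert 5 (step 4): P = [1, 2, 5] / [6];  Q = [1, 2, 4] / [3]
  Insert 7 (step 5): P = [1, 2, 5, 7] / [6];  Q = [1, 2, 4, 5] / [3]
  Insert 4 (step 6): P = [1, 2, 4, 7] / [5] / [6];  Q = [1, 2, 4, 5] / [3] / [6]
  Insert 3 (step 7): P = [1, 2, 3, 7] / [4] / [5] / [6];  Q = [1, 2, 4, 5] / [3] / [6] / [7]
  Insert 8 (step 8): P = [1, 2, 3, 7, 8] / [4] / [5] / [6];  Q = [1, 2, 4, 5, 8] / [3] / [6] / [7]
Final shape: (5, 1, 1, 1).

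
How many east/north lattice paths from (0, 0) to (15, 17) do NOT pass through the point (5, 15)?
Number of paths = 564699456

Total paths from (0, 0) to (15, 17): C(32, 15) = 565722720. Paths through (5, 15): (paths (0, 0) → (5, 15)) × (paths (5, 15) → (15, 17)) = C(20, 5) · C(12, 10) = 15504 · 66 = 1023264. Avoidance count = 565722720 − 1023264 = 564699456.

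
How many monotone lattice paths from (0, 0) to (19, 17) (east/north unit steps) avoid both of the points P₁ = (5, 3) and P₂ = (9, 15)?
Number of paths = 6271398456

Inclusion–exclusion. Total paths: C(36, 19) = 8597496600. Through P₁: C(8, 5)·C(28, 14) = 2246529600. Through P₂: C(24, 9)·C(12, 10) = 86295264. Since P₁ is strictly southwest of P₂, a monotone path through both must visit P₁ then P₂; paths through both = C(8, 5)·C(16, 4)·C(12, 10) = 6726720. Avoid both = 8597496600 − 2246529600 − 86295264 + 6726720 = 6271398456.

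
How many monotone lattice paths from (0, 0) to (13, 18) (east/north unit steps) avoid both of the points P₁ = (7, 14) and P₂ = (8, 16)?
Number of paths = 173715024

Inclusion–exclusion. Total paths: C(31, 13) = 206253075. Through P₁: C(21, 7)·C(10, 6) = 24418800. Through P₂: C(24, 8)·C(7, 5) = 15444891. Since P₁ is strictly southwest of P₂, a monotone path through both must visit P₁ then P₂; paths through both = C(21, 7)·C(3, 1)·C(7, 5) = 7325640. Avoid both = 206253075 − 24418800 − 15444891 + 7325640 = 173715024.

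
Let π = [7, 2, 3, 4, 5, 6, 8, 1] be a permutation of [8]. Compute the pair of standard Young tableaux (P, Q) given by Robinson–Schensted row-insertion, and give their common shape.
P = [1, 3, 4, 5, 6, 8] / [2] / [7];  Q = [1, 3, 4, 5, 6, 7] / [2] / [8];  common shape = (6, 1, 1)

Row-insert the values π_1, π_2, … into P one at a time, bumping the leftmost entry strictly greater than the inserted value down to the next row. The recording tableau Q records, in position (i, j), the step at which that cell was added to P.
  Insert 7 (step 1): P = [7];  Q = [1]
  Insert 2 (step 2): P = [2] / [7];  Q = [1] / [2]
  Insert 3 (step 3): P = [2, 3] / [7];  Q = [1, 3] / [2]
  Insert 4 (step 4): P = [2, 3, 4] / [7];  Q = [1, 3, 4] / [2]
  Insert 5 (step 5): P = [2, 3, 4, 5] / [7];  Q = [1, 3, 4, 5] / [2]
  Insert 6 (step 6): P = [2, 3, 4, 5, 6] / [7];  Q = [1, 3, 4, 5, 6] / [2]
  Insert 8 (step 7): P = [2, 3, 4, 5, 6, 8] / [7];  Q = [1, 3, 4, 5, 6, 7] / [2]
  Insert 1 (step 8): P = [1, 3, 4, 5, 6, 8] / [2] / [7];  Q = [1, 3, 4, 5, 6, 7] / [2] / [8]
Final shape: (6, 1, 1).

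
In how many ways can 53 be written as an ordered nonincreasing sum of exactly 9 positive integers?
p(53, 9 parts) = 22380

Partitions of n into exactly k parts are in bijection with partitions of n − k into at most k parts (subtract 1 from each part). So p(53, exactly 9) = p(44, parts ≤ 9). Computing via the recurrence p(m, j) = p(m, j−1) + p(m−j, j) gives 22380.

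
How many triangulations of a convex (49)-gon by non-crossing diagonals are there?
C_47 = 33868773757191046886429490

These polygon triangulations are counted by the Catalan number C_n = (1/(n + 1)) · C(2n, n). For n = 47: C_47 = (1/48) · C(94, 47) = 1625701140345170250548615520/48 = 33868773757191046886429490.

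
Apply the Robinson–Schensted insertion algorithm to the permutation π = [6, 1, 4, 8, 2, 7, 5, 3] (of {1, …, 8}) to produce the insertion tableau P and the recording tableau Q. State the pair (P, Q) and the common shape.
P = [1, 2, 3] / [4, 5] / [6, 7] / [8];  Q = [1, 3, 4] / [2, 6] / [5, 7] / [8];  common shape = (3, 2, 2, 1)

Row-insert the values π_1, π_2, … into P one at a time, bumping the leftmost entry strictly greater than the inserted value down to the next row. The recording tableau Q records, in position (i, j), the step at which that cell was added to P.
  Insert 6 (step 1): P = [6];  Q = [1]
  Insert 1 (step 2): P = [1] / [6];  Q = [1] / [2]
  Insert 4 (step 3): P = [1, 4] / [6];  Q = [1, 3] / [2]
  Insert 8 (step 4): P = [1, 4, 8] / [6];  Q = [1, 3, 4] / [2]
  Insert 2 (step 5): P = [1, 2, 8] / [4] / [6];  Q = [1, 3, 4] / [2] / [5]
  Insert 7 (step 6): P = [1, 2, 7] / [4, 8] / [6];  Q = [1, 3, 4] / [2, 6] / [5]
  Insert 5 (step 7): P = [1, 2, 5] / [4, 7] / [6, 8];  Q = [1, 3, 4] / [2, 6] / [5, 7]
  Insert 3 (step 8): P = [1, 2, 3] / [4, 5] / [6, 7] / [8];  Q = [1, 3, 4] / [2, 6] / [5, 7] / [8]
Final shape: (3, 2, 2, 1).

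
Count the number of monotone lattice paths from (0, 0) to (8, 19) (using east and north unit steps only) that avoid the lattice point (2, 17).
Number of paths = 2215287

Total paths from (0, 0) to (8, 19): C(27, 8) = 2220075. Paths through (2, 17): (paths (0, 0) → (2, 17)) × (paths (2, 17) → (8, 19)) = C(19, 2) · C(8, 6) = 171 · 28 = 4788. Avoidance count = 2220075 − 4788 = 2215287.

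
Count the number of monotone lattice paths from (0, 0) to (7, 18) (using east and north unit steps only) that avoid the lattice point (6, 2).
Number of paths = 480224

Total paths from (0, 0) to (7, 18): C(25, 7) = 480700. Paths through (6, 2): (paths (0, 0) → (6, 2)) × (paths (6, 2) → (7, 18)) = C(8, 6) · C(17, 1) = 28 · 17 = 476. Avoidance count = 480700 − 476 = 480224.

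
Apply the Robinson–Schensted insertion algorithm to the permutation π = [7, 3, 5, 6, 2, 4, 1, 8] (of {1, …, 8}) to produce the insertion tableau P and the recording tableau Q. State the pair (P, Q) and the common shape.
P = [1, 4, 6, 8] / [2, 5] / [3] / [7];  Q = [1, 3, 4, 8] / [2, 6] / [5] / [7];  common shape = (4, 2, 1, 1)

Row-insert the values π_1, π_2, … into P one at a time, bumping the leftmost entry strictly greater than the inserted value down to the next row. The recording tableau Q records, in position (i, j), the step at which that cell was added to P.
  Insert 7 (step 1): P = [7];  Q = [1]
  Insert 3 (step 2): P = [3] / [7];  Q = [1] / [2]
  Insert 5 (step 3): P = [3, 5] / [7];  Q = [1, 3] / [2]
  Insert 6 (step 4): P = [3, 5, 6] / [7];  Q = [1, 3, 4] / [2]
  Insert 2 (step 5): P = [2, 5, 6] / [3] / [7];  Q = [1, 3, 4] / [2] / [5]
  Insert 4 (step 6): P = [2, 4, 6] / [3, 5] / [7];  Q = [1, 3, 4] / [2, 6] / [5]
  Insert 1 (step 7): P = [1, 4, 6] / [2, 5] / [3] / [7];  Q = [1, 3, 4] / [2, 6] / [5] / [7]
  Insert 8 (step 8): P = [1, 4, 6, 8] / [2, 5] / [3] / [7];  Q = [1, 3, 4, 8] / [2, 6] / [5] / [7]
Final shape: (4, 2, 1, 1).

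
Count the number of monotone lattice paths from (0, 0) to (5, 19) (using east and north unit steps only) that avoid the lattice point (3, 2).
Number of paths = 40794

Total paths from (0, 0) to (5, 19): C(24, 5) = 42504. Paths through (3, 2): (paths (0, 0) → (3, 2)) × (paths (3, 2) → (5, 19)) = C(5, 3) · C(19, 2) = 10 · 171 = 1710. Avoidance count = 42504 − 1710 = 40794.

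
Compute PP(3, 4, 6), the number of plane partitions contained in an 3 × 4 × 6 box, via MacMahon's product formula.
PP(3, 4, 6) = 457380

Evaluate the triple product over i = 1..3, j = 1..4, k = 1..6. The factors are (2/1) · (3/2) · (4/3) · (5/4) · (6/5) · (7/6) · (3/2) · (4/3) · … (72 factors total). The numerators and denominators telescope so the product is an integer; carrying out the multiplication exactly gives PP(3, 4, 6) = 457380.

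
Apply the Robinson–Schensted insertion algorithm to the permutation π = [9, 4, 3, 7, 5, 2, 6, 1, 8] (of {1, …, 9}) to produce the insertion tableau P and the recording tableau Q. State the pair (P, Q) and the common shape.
P = [1, 5, 6, 8] / [2, 7] / [3] / [4] / [9];  Q = [1, 4, 7, 9] / [2, 5] / [3] / [6] / [8];  common shape = (4, 2, 1, 1, 1)

Row-insert the values π_1, π_2, … into P one at a time, bumping the leftmost entry strictly greater than the inserted value down to the next row. The recording tableau Q records, in position (i, j), the step at which that cell was added to P.
  Insert 9 (step 1): P = [9];  Q = [1]
  Insert 4 (step 2): P = [4] / [9];  Q = [1] / [2]
  Insert 3 (step 3): P = [3] / [4] / [9];  Q = [1] / [2] / [3]
  Insert 7 (step 4): P = [3, 7] / [4] / [9];  Q = [1, 4] / [2] / [3]
  Insert 5 (step 5): P = [3, 5] / [4, 7] / [9];  Q = [1, 4] / [2, 5] / [3]
  Insert 2 (step 6): P = [2, 5] / [3, 7] / [4] / [9];  Q = [1, 4] / [2, 5] / [3] / [6]
  Insert 6 (step 7): P = [2, 5, 6] / [3, 7] / [4] / [9];  Q = [1, 4, 7] / [2, 5] / [3] / [6]
  Insert 1 (step 8): P = [1, 5, 6] / [2, 7] / [3] / [4] / [9];  Q = [1, 4, 7] / [2, 5] / [3] / [6] / [8]
  Insert 8 (step 9): P = [1, 5, 6, 8] / [2, 7] / [3] / [4] / [9];  Q = [1, 4, 7, 9] / [2, 5] / [3] / [6] / [8]
Final shape: (4, 2, 1, 1, 1).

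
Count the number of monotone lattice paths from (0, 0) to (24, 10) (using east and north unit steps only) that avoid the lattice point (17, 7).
Number of paths = 89595660

Total paths from (0, 0) to (24, 10): C(34, 24) = 131128140. Paths through (17, 7): (paths (0, 0) → (17, 7)) × (paths (17, 7) → (24, 10)) = C(24, 17) · C(10, 7) = 346104 · 120 = 41532480. Avoidance count = 131128140 − 41532480 = 89595660.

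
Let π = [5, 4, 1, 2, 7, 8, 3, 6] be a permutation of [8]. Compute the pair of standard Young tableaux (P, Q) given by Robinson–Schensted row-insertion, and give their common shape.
P = [1, 2, 3, 6] / [4, 7, 8] / [5];  Q = [1, 4, 5, 6] / [2, 7, 8] / [3];  common shape = (4, 3, 1)

Row-insert the values π_1, π_2, … into P one at a time, bumping the leftmost entry strictly greater than the inserted value down to the next row. The recording tableau Q records, in position (i, j), the step at which that cell was added to P.
  Insert 5 (step 1): P = [5];  Q = [1]
  Insert 4 (step 2): P = [4] / [5];  Q = [1] / [2]
  Insert 1 (step 3): P = [1] / [4] / [5];  Q = [1] / [2] / [3]
  Insert 2 (step 4): P = [1, 2] / [4] / [5];  Q = [1, 4] / [2] / [3]
  Insert 7 (step 5): P = [1, 2, 7] / [4] / [5];  Q = [1, 4, 5] / [2] / [3]
  Insert 8 (step 6): P = [1, 2, 7, 8] / [4] / [5];  Q = [1, 4, 5, 6] / [2] / [3]
  Insert 3 (step 7): P = [1, 2, 3, 8] / [4, 7] / [5];  Q = [1, 4, 5, 6] / [2, 7] / [3]
  Insert 6 (step 8): P = [1, 2, 3, 6] / [4, 7, 8] / [5];  Q = [1, 4, 5, 6] / [2, 7, 8] / [3]
Final shape: (4, 3, 1).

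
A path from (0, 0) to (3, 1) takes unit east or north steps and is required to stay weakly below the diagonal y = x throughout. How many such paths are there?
Number of paths = 3

By the reflection principle (André's argument), the number of monotone paths to (3, 1) with n ≤ m that never go above y = x is C(4, 3) − C(4, 4) = 4 − 1 = 3.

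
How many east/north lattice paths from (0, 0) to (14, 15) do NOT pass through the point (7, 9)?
Number of paths = 57927720

Total paths from (0, 0) to (14, 15): C(29, 14) = 77558760. Paths through (7, 9): (paths (0, 0) → (7, 9)) × (paths (7, 9) → (14, 15)) = C(16, 7) · C(13, 7) = 11440 · 1716 = 19631040. Avoidance count = 77558760 − 19631040 = 57927720.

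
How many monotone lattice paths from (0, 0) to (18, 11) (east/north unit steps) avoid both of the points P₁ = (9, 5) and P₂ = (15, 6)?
Number of paths = 22323280

Inclusion–exclusion. Total paths: C(29, 18) = 34597290. Through P₁: C(14, 9)·C(15, 9) = 10020010. Through P₂: C(21, 15)·C(8, 3) = 3038784. Since P₁ is strictly southwest of P₂, a monotone path through both must visit P₁ then P₂; paths through both = C(14, 9)·C(7, 6)·C(8, 3) = 784784. Avoid both = 34597290 − 10020010 − 3038784 + 784784 = 22323280.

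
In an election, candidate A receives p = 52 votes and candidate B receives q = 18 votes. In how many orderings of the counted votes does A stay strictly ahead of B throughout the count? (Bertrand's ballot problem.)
Strict-lead orderings = 11266694027804028

Total orderings of the 70 votes with 52 for A: C(70, 52) = 23196134763125940. By the Bertrand ballot formula (Cycle Lemma / reflection principle), the number of orderings in which A is strictly ahead of B throughout is (p − q)/(p + q) · C(p + q, p) = (52 − 18)/(52 + 18) · 23196134763125940 = 11266694027804028.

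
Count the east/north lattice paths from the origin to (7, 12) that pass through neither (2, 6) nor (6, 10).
Number of paths = 19308

Inclusion–exclusion. Total paths: C(19, 7) = 50388. Through P₁: C(8, 2)·C(11, 5) = 12936. Through P₂: C(16, 6)·C(3, 1) = 24024. Since P₁ is strictly southwest of P₂, a monotone path through both must visit P₁ then P₂; paths through both = C(8, 2)·C(8, 4)·C(3, 1) = 5880. Avoid both = 50388 − 12936 − 24024 + 5880 = 19308.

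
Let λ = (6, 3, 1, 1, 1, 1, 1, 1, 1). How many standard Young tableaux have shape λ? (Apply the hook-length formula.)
# SYT of shape (6, 3, 1, 1, 1, 1, 1, 1, 1) = 82368

Hook-length formula: f^λ = n! / Π hook(c), product over all cells c of the Young diagram. For λ = (6, 3, 1, 1, 1, 1, 1, 1, 1), n = 16 boxes. Hook lengths by row (left-to-right, top-to-bottom): [14, 6, 5, 3, 2, 1]; [10, 2, 1]; [7]; [6]; [5]; [4]; [3]; [2]; [1]. Product of hooks = 254016000. So f^λ = 16! / 254016000 = 20922789888000 / 254016000 = 82368.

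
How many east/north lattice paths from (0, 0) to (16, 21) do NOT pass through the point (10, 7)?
Number of paths = 12121970190

Total paths from (0, 0) to (16, 21): C(37, 16) = 12875774670. Paths through (10, 7): (paths (0, 0) → (10, 7)) × (paths (10, 7) → (16, 21)) = C(17, 10) · C(20, 6) = 19448 · 38760 = 753804480. Avoidance count = 12875774670 − 753804480 = 12121970190.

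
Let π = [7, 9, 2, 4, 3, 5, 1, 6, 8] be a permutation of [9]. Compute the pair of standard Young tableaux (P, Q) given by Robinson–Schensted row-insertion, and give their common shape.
P = [1, 3, 5, 6, 8] / [2, 9] / [4] / [7];  Q = [1, 2, 6, 8, 9] / [3, 4] / [5] / [7];  common shape = (5, 2, 1, 1)

Row-insert the values π_1, π_2, … into P one at a time, bumping the leftmost entry strictly greater than the inserted value down to the next row. The recording tableau Q records, in position (i, j), the step at which that cell was added to P.
  Insert 7 (step 1): P = [7];  Q = [1]
  Insert 9 (step 2): P = [7, 9];  Q = [1, 2]
  Insert 2 (step 3): P = [2, 9] / [7];  Q = [1, 2] / [3]
  Insert 4 (step 4): P = [2, 4] / [7, 9];  Q = [1, 2] / [3, 4]
  Insert 3 (step 5): P = [2, 3] / [4, 9] / [7];  Q = [1, 2] / [3, 4] / [5]
  Insert 5 (step 6): P = [2, 3, 5] / [4, 9] / [7];  Q = [1, 2, 6] / [3, 4] / [5]
  Insert 1 (step 7): P = [1, 3, 5] / [2, 9] / [4] / [7];  Q = [1, 2, 6] / [3, 4] / [5] / [7]
  Insert 6 (step 8): P = [1, 3, 5, 6] / [2, 9] / [4] / [7];  Q = [1, 2, 6, 8] / [3, 4] / [5] / [7]
  Insert 8 (step 9): P = [1, 3, 5, 6, 8] / [2, 9] / [4] / [7];  Q = [1, 2, 6, 8, 9] / [3, 4] / [5] / [7]
Final shape: (5, 2, 1, 1).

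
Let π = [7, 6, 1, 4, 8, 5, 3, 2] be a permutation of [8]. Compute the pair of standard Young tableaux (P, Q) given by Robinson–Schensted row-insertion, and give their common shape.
P = [1, 2, 5] / [3, 8] / [4] / [6] / [7];  Q = [1, 4, 5] / [2, 6] / [3] / [7] / [8];  common shape = (3, 2, 1, 1, 1)

Row-insert the values π_1, π_2, … into P one at a time, bumping the leftmost entry strictly greater than the inserted value down to the next row. The recording tableau Q records, in position (i, j), the step at which that cell was added to P.
  Insert 7 (step 1): P = [7];  Q = [1]
  Insert 6 (step 2): P = [6] / [7];  Q = [1] / [2]
  Insert 1 (step 3): P = [1] / [6] / [7];  Q = [1] / [2] / [3]
  Insert 4 (step 4): P = [1, 4] / [6] / [7];  Q = [1, 4] / [2] / [3]
  Insert 8 (step 5): P = [1, 4, 8] / [6] / [7];  Q = [1, 4, 5] / [2] / [3]
  Insert 5 (step 6): P = [1, 4, 5] / [6, 8] / [7];  Q = [1, 4, 5] / [2, 6] / [3]
  Insert 3 (step 7): P = [1, 3, 5] / [4, 8] / [6] / [7];  Q = [1, 4, 5] / [2, 6] / [3] / [7]
  Insert 2 (step 8): P = [1, 2, 5] / [3, 8] / [4] / [6] / [7];  Q = [1, 4, 5] / [2, 6] / [3] / [7] / [8]
Final shape: (3, 2, 1, 1, 1).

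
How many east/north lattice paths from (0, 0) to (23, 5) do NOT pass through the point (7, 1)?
Number of paths = 59520

Total paths from (0, 0) to (23, 5): C(28, 23) = 98280. Paths through (7, 1): (paths (0, 0) → (7, 1)) × (paths (7, 1) → (23, 5)) = C(8, 7) · C(20, 16) = 8 · 4845 = 38760. Avoidance count = 98280 − 38760 = 59520.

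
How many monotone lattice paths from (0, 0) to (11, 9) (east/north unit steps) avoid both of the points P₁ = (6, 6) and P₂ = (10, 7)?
Number of paths = 71732

Inclusion–exclusion. Total paths: C(20, 11) = 167960. Through P₁: C(12, 6)·C(8, 5) = 51744. Through P₂: C(17, 10)·C(3, 1) = 58344. Since P₁ is strictly southwest of P₂, a monotone path through both must visit P₁ then P₂; paths through both = C(12, 6)·C(5, 4)·C(3, 1) = 13860. Avoid both = 167960 − 51744 − 58344 + 13860 = 71732.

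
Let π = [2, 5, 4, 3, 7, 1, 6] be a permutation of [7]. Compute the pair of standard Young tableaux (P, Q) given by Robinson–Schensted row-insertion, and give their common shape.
P = [1, 3, 6] / [2, 7] / [4] / [5];  Q = [1, 2, 5] / [3, 7] / [4] / [6];  common shape = (3, 2, 1, 1)

Row-insert the values π_1, π_2, … into P one at a time, bumping the leftmost entry strictly greater than the inserted value down to the next row. The recording tableau Q records, in position (i, j), the step at which that cell was added to P.
  Insert 2 (step 1): P = [2];  Q = [1]
  Insert 5 (step 2): P = [2, 5];  Q = [1, 2]
  Insert 4 (step 3): P = [2, 4] / [5];  Q = [1, 2] / [3]
  Insert 3 (step 4): P = [2, 3] / [4] / [5];  Q = [1, 2] / [3] / [4]
  Insert 7 (step 5): P = [2, 3, 7] / [4] / [5];  Q = [1, 2, 5] / [3] / [4]
  Insert 1 (step 6): P = [1, 3, 7] / [2] / [4] / [5];  Q = [1, 2, 5] / [3] / [4] / [6]
  Insert 6 (step 7): P = [1, 3, 6] / [2, 7] / [4] / [5];  Q = [1, 2, 5] / [3, 7] / [4] / [6]
Final shape: (3, 2, 1, 1).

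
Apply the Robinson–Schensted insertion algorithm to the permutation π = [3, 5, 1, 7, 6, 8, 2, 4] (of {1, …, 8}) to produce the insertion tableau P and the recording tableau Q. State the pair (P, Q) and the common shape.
P = [1, 2, 4, 8] / [3, 5, 6] / [7];  Q = [1, 2, 4, 6] / [3, 5, 8] / [7];  common shape = (4, 3, 1)

Row-insert the values π_1, π_2, … into P one at a time, bumping the leftmost entry strictly greater than the inserted value down to the next row. The recording tableau Q records, in position (i, j), the step at which that cell was added to P.
  Insert 3 (step 1): P = [3];  Q = [1]
  Insert 5 (step 2): P = [3, 5];  Q = [1, 2]
  Insert 1 (step 3): P = [1, 5] / [3];  Q = [1, 2] / [3]
  Insert 7 (step 4): P = [1, 5, 7] / [3];  Q = [1, 2, 4] / [3]
  Insert 6 (step 5): P = [1, 5, 6] / [3, 7];  Q = [1, 2, 4] / [3, 5]
  Insert 8 (step 6): P = [1, 5, 6, 8] / [3, 7];  Q = [1, 2, 4, 6] / [3, 5]
  Insert 2 (step 7): P = [1, 2, 6, 8] / [3, 5] / [7];  Q = [1, 2, 4, 6] / [3, 5] / [7]
  Insert 4 (step 8): P = [1, 2, 4, 8] / [3, 5, 6] / [7];  Q = [1, 2, 4, 6] / [3, 5, 8] / [7]
Final shape: (4, 3, 1).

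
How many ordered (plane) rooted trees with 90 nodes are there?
C_89 = 254224158304000796523953440778841647086547372026600

These ordered rooted trees are counted by the Catalan number C_n = (1/(n + 1)) · C(2n, n). For n = 89: C_89 = (1/90) · C(178, 89) = 22880174247360071687155809670095748237789263482394000/90 = 254224158304000796523953440778841647086547372026600.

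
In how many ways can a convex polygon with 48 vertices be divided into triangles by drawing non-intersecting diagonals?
C_46 = 8740328711533173390046320

These polygon triangulations are counted by the Catalan number C_n = (1/(n + 1)) · C(2n, n). For n = 46: C_46 = (1/47) · C(92, 46) = 410795449442059149332177040/47 = 8740328711533173390046320.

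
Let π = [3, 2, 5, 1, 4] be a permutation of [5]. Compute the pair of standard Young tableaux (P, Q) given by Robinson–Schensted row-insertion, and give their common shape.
P = [1, 4] / [2, 5] / [3];  Q = [1, 3] / [2, 5] / [4];  common shape = (2, 2, 1)

Row-insert the values π_1, π_2, … into P one at a time, bumping the leftmost entry strictly greater than the inserted value down to the next row. The recording tableau Q records, in position (i, j), the step at which that cell was added to P.
  Insert 3 (step 1): P = [3];  Q = [1]
  Insert 2 (step 2): P = [2] / [3];  Q = [1] / [2]
  Insert 5 (step 3): P = [2, 5] / [3];  Q = [1, 3] / [2]
  Insert 1 (step 4): P = [1, 5] / [2] / [3];  Q = [1, 3] / [2] / [4]
  Insert 4 (step 5): P = [1, 4] / [2, 5] / [3];  Q = [1, 3] / [2, 5] / [4]
Final shape: (2, 2, 1).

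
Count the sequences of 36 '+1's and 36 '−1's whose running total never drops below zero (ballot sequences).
C_36 = 11959798385860453492

These ballot sequences are counted by the Catalan number C_n = (1/(n + 1)) · C(2n, n). For n = 36: C_36 = (1/37) · C(72, 36) = 442512540276836779204/37 = 11959798385860453492.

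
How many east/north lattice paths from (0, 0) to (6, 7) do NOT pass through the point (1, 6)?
Number of paths = 1674

Total paths from (0, 0) to (6, 7): C(13, 6) = 1716. Paths through (1, 6): (paths (0, 0) → (1, 6)) × (paths (1, 6) → (6, 7)) = C(7, 1) · C(6, 5) = 7 · 6 = 42. Avoidance count = 1716 − 42 = 1674.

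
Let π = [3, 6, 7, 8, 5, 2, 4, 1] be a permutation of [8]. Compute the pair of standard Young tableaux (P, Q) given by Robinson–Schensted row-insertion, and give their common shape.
P = [1, 4, 7, 8] / [2, 5] / [3] / [6];  Q = [1, 2, 3, 4] / [5, 7] / [6] / [8];  common shape = (4, 2, 1, 1)

Row-insert the values π_1, π_2, … into P one at a time, bumping the leftmost entry strictly greater than the inserted value down to the next row. The recording tableau Q records, in position (i, j), the step at which that cell was added to P.
  Insert 3 (step 1): P = [3];  Q = [1]
  Insert 6 (step 2): P = [3, 6];  Q = [1, 2]
  Insert 7 (step 3): P = [3, 6, 7];  Q = [1, 2, 3]
  Insert 8 (step 4): P = [3, 6, 7, 8];  Q = [1, 2, 3, 4]
  Insert 5 (step 5): P = [3, 5, 7, 8] / [6];  Q = [1, 2, 3, 4] / [5]
  Insert 2 (step 6): P = [2, 5, 7, 8] / [3] / [6];  Q = [1, 2, 3, 4] / [5] / [6]
  Insert 4 (step 7): P = [2, 4, 7, 8] / [3, 5] / [6];  Q = [1, 2, 3, 4] / [5, 7] / [6]
  Insert 1 (step 8): P = [1, 4, 7, 8] / [2, 5] / [3] / [6];  Q = [1, 2, 3, 4] / [5, 7] / [6] / [8]
Final shape: (4, 2, 1, 1).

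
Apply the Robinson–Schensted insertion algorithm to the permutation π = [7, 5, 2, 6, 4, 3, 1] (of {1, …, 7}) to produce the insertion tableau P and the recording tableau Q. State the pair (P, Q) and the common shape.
P = [1, 3] / [2, 6] / [4] / [5] / [7];  Q = [1, 4] / [2, 5] / [3] / [6] / [7];  common shape = (2, 2, 1, 1, 1)

Row-insert the values π_1, π_2, … into P one at a time, bumping the leftmost entry strictly greater than the inserted value down to the next row. The recording tableau Q records, in position (i, j), the step at which that cell was added to P.
  Insert 7 (step 1): P = [7];  Q = [1]
  Insert 5 (step 2): P = [5] / [7];  Q = [1] / [2]
  Insert 2 (step 3): P = [2] / [5] / [7];  Q = [1] / [2] / [3]
  Insert 6 (step 4): P = [2, 6] / [5] / [7];  Q = [1, 4] / [2] / [3]
  Insert 4 (step 5): P = [2, 4] / [5, 6] / [7];  Q = [1, 4] / [2, 5] / [3]
  Insert 3 (step 6): P = [2, 3] / [4, 6] / [5] / [7];  Q = [1, 4] / [2, 5] / [3] / [6]
  Insert 1 (step 7): P = [1, 3] / [2, 6] / [4] / [5] / [7];  Q = [1, 4] / [2, 5] / [3] / [6] / [7]
Final shape: (2, 2, 1, 1, 1).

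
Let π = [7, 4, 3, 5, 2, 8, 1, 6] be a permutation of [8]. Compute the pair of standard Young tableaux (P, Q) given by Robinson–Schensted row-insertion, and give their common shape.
P = [1, 5, 6] / [2, 8] / [3] / [4] / [7];  Q = [1, 4, 6] / [2, 8] / [3] / [5] / [7];  common shape = (3, 2, 1, 1, 1)

Row-insert the values π_1, π_2, … into P one at a time, bumping the leftmost entry strictly greater than the inserted value down to the next row. The recording tableau Q records, in position (i, j), the step at which that cell was added to P.
  Insert 7 (step 1): P = [7];  Q = [1]
  Insert 4 (step 2): P = [4] / [7];  Q = [1] / [2]
  Insert 3 (step 3): P = [3] / [4] / [7];  Q = [1] / [2] / [3]
  Insert 5 (step 4): P = [3, 5] / [4] / [7];  Q = [1, 4] / [2] / [3]
  Insert 2 (step 5): P = [2, 5] / [3] / [4] / [7];  Q = [1, 4] / [2] / [3] / [5]
  Insert 8 (step 6): P = [2, 5, 8] / [3] / [4] / [7];  Q = [1, 4, 6] / [2] / [3] / [5]
  Insert 1 (step 7): P = [1, 5, 8] / [2] / [3] / [4] / [7];  Q = [1, 4, 6] / [2] / [3] / [5] / [7]
  Insert 6 (step 8): P = [1, 5, 6] / [2, 8] / [3] / [4] / [7];  Q = [1, 4, 6] / [2, 8] / [3] / [5] / [7]
Final shape: (3, 2, 1, 1, 1).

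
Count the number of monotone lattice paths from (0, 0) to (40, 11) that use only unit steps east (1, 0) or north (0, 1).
Number of paths = 47626016970

A monotone lattice path from (0, 0) to (40, 11) consists of 40 east steps and 11 north steps in some order, so it is determined by which 40 of the 51 steps are east. The count is C(51, 40) = 47626016970.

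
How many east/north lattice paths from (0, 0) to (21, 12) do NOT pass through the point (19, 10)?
Number of paths = 234637260

Total paths from (0, 0) to (21, 12): C(33, 21) = 354817320. Paths through (19, 10): (paths (0, 0) → (19, 10)) × (paths (19, 10) → (21, 12)) = C(29, 19) · C(4, 2) = 20030010 · 6 = 120180060. Avoidance count = 354817320 − 120180060 = 234637260.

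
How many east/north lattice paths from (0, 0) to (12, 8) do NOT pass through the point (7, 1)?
Number of paths = 119634

Total paths from (0, 0) to (12, 8): C(20, 12) = 125970. Paths through (7, 1): (paths (0, 0) → (7, 1)) × (paths (7, 1) → (12, 8)) = C(8, 7) · C(12, 5) = 8 · 792 = 6336. Avoidance count = 125970 − 6336 = 119634.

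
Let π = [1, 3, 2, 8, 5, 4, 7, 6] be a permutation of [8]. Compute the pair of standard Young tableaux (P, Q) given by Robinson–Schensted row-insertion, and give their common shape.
P = [1, 2, 4, 6] / [3, 5, 7] / [8];  Q = [1, 2, 4, 7] / [3, 5, 8] / [6];  common shape = (4, 3, 1)

Row-insert the values π_1, π_2, … into P one at a time, bumping the leftmost entry strictly greater than the inserted value down to the next row. The recording tableau Q records, in position (i, j), the step at which that cell was added to P.
  Insert 1 (step 1): P = [1];  Q = [1]
  Insert 3 (step 2): P = [1, 3];  Q = [1, 2]
  Insert 2 (step 3): P = [1, 2] / [3];  Q = [1, 2] / [3]
  Insert 8 (step 4): P = [1, 2, 8] / [3];  Q = [1, 2, 4] / [3]
  Insert 5 (step 5): P = [1, 2, 5] / [3, 8];  Q = [1, 2, 4] / [3, 5]
  Insert 4 (step 6): P = [1, 2, 4] / [3, 5] / [8];  Q = [1, 2, 4] / [3, 5] / [6]
  Insert 7 (step 7): P = [1, 2, 4, 7] / [3, 5] / [8];  Q = [1, 2, 4, 7] / [3, 5] / [6]
  Insert 6 (step 8): P = [1, 2, 4, 6] / [3, 5, 7] / [8];  Q = [1, 2, 4, 7] / [3, 5, 8] / [6]
Final shape: (4, 3, 1).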